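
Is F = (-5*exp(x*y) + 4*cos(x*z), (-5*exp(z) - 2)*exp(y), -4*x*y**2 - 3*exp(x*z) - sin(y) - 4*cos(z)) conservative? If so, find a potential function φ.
No, ∇×F = (-8*x*y + 5*exp(y + z) - cos(y), -4*x*sin(x*z) + 4*y**2 + 3*z*exp(x*z), 5*x*exp(x*y)) ≠ 0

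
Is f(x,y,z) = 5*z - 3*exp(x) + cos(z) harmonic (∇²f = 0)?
No, ∇²f = -3*exp(x) - cos(z)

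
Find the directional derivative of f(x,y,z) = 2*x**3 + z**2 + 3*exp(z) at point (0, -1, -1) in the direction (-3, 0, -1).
sqrt(10)*(-3 + 2*E)*exp(-1)/10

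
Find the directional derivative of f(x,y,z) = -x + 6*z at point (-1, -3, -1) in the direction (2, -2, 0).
-sqrt(2)/2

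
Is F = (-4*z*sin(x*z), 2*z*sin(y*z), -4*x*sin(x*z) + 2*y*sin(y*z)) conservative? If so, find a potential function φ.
Yes, F is conservative. φ = 4*cos(x*z) - 2*cos(y*z)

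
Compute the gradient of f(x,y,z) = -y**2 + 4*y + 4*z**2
(0, 4 - 2*y, 8*z)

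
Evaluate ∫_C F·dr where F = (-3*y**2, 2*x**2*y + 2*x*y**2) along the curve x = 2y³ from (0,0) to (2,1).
-29/15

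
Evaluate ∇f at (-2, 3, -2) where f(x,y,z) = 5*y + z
(0, 5, 1)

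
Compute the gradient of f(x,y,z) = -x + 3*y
(-1, 3, 0)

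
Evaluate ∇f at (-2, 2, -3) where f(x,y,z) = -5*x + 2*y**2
(-5, 8, 0)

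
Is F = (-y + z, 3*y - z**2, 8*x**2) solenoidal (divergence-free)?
No, ∇·F = 3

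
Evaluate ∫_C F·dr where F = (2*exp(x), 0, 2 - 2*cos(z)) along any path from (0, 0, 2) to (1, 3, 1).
-4 - 2*sin(1) + 2*sin(2) + 2*E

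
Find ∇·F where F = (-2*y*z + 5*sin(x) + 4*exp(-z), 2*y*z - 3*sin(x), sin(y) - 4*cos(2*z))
2*z + 8*sin(2*z) + 5*cos(x)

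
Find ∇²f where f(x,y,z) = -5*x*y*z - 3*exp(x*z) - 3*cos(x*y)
-3*x**2*exp(x*z) + 3*x**2*cos(x*y) + 3*y**2*cos(x*y) - 3*z**2*exp(x*z)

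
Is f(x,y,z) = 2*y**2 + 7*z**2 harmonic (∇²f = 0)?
No, ∇²f = 18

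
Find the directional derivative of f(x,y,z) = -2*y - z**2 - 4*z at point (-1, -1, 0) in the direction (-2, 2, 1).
-8/3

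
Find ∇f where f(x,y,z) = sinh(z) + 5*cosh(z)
(0, 0, 5*sinh(z) + cosh(z))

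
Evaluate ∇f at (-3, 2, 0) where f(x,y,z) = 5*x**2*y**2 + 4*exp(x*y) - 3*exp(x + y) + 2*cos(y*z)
(-120 - 3*exp(-1) + 8*exp(-6), -3*exp(-1) - 12*exp(-6) + 180, 0)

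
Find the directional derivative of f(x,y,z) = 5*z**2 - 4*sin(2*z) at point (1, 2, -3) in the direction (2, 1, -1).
sqrt(6)*(4*cos(6) + 15)/3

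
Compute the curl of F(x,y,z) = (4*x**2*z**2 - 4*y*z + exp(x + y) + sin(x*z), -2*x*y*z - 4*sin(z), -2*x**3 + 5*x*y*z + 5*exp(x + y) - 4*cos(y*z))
(2*x*y + 5*x*z + 4*z*sin(y*z) + 5*exp(x + y) + 4*cos(z), 8*x**2*z + 6*x**2 + x*cos(x*z) - 5*y*z - 4*y - 5*exp(x + y), -2*y*z + 4*z - exp(x + y))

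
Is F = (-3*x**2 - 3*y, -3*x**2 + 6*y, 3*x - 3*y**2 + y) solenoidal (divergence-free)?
No, ∇·F = 6 - 6*x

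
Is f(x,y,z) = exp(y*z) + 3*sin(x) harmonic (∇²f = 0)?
No, ∇²f = y**2*exp(y*z) + z**2*exp(y*z) - 3*sin(x)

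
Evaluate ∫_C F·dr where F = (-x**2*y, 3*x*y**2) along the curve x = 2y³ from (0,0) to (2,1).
-7/5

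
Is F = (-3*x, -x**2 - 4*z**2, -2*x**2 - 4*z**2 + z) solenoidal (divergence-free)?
No, ∇·F = -8*z - 2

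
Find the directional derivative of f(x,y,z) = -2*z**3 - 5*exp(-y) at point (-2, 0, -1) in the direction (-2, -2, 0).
-5*sqrt(2)/2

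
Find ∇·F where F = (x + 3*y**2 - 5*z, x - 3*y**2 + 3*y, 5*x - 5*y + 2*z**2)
-6*y + 4*z + 4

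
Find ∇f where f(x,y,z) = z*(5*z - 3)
(0, 0, 10*z - 3)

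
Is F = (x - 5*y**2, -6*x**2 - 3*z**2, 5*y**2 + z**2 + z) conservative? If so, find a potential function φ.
No, ∇×F = (10*y + 6*z, 0, -12*x + 10*y) ≠ 0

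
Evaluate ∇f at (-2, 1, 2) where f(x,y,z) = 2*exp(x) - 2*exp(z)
(2*exp(-2), 0, -2*exp(2))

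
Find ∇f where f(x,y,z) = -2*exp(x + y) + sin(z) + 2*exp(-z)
(-2*exp(x + y), -2*exp(x + y), cos(z) - 2*exp(-z))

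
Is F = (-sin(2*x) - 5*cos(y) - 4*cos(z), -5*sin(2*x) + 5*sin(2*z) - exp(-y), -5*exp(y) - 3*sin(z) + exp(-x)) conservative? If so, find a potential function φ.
No, ∇×F = (-5*exp(y) - 10*cos(2*z), 4*sin(z) + exp(-x), -5*sin(y) - 10*cos(2*x)) ≠ 0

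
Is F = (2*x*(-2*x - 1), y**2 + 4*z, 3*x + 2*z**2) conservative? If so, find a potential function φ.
No, ∇×F = (-4, -3, 0) ≠ 0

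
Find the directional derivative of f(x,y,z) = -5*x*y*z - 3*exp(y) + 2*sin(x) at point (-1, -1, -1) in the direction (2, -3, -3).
sqrt(22)*(4*E*cos(1) + 9 + 20*E)*exp(-1)/22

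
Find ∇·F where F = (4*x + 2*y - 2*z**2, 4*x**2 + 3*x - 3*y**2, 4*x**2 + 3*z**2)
-6*y + 6*z + 4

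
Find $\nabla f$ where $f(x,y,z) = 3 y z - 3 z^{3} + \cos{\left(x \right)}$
(-sin(x), 3*z, 3*y - 9*z**2)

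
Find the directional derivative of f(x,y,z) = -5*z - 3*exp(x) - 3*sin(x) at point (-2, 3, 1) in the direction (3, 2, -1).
sqrt(14)*(-9 - 9*exp(2)*cos(2) + 5*exp(2))*exp(-2)/14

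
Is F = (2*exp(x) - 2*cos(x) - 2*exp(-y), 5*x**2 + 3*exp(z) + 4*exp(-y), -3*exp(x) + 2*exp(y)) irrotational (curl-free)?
No, ∇×F = (2*exp(y) - 3*exp(z), 3*exp(x), 10*x - 2*exp(-y))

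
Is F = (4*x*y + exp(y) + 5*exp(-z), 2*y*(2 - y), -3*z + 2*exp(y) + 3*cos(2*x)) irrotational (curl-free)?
No, ∇×F = (2*exp(y), 6*sin(2*x) - 5*exp(-z), -4*x - exp(y))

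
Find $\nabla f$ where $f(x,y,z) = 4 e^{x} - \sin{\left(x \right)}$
(4*exp(x) - cos(x), 0, 0)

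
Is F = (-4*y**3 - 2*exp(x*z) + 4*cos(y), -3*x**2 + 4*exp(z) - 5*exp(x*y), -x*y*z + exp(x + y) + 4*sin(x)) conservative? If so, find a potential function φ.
No, ∇×F = (-x*z - 4*exp(z) + exp(x + y), -2*x*exp(x*z) + y*z - exp(x + y) - 4*cos(x), -6*x + 12*y**2 - 5*y*exp(x*y) + 4*sin(y)) ≠ 0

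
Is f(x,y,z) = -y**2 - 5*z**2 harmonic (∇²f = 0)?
No, ∇²f = -12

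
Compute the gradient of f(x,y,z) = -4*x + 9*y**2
(-4, 18*y, 0)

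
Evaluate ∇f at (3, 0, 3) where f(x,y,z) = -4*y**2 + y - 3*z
(0, 1, -3)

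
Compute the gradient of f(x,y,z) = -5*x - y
(-5, -1, 0)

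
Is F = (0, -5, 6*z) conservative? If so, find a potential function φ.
Yes, F is conservative. φ = -5*y + 3*z**2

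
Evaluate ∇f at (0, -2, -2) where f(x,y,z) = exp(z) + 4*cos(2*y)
(0, 8*sin(4), exp(-2))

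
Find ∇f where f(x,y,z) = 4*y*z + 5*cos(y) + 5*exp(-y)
(0, 4*z - 5*sin(y) - 5*exp(-y), 4*y)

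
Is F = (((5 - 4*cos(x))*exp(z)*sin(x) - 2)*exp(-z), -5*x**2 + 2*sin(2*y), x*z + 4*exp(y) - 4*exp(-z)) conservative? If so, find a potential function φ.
No, ∇×F = (4*exp(y), -z + 2*exp(-z), -10*x) ≠ 0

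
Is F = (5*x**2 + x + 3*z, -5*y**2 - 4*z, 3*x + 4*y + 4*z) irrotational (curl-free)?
No, ∇×F = (8, 0, 0)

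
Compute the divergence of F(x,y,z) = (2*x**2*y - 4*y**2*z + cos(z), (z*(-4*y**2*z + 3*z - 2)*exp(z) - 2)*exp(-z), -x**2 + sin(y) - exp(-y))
4*y*(x - 2*z**2)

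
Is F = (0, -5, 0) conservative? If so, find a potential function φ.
Yes, F is conservative. φ = -5*y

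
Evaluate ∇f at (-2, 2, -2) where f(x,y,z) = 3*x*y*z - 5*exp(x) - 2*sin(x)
(-12 - 5*exp(-2) - 2*cos(2), 12, -12)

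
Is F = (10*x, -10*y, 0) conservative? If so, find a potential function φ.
Yes, F is conservative. φ = 5*x**2 - 5*y**2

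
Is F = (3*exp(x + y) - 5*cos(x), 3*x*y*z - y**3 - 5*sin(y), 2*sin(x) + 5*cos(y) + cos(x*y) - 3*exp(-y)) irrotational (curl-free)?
No, ∇×F = (-3*x*y - x*sin(x*y) - 5*sin(y) + 3*exp(-y), y*sin(x*y) - 2*cos(x), 3*y*z - 3*exp(x + y))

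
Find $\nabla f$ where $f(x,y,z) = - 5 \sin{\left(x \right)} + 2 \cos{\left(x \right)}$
(-2*sin(x) - 5*cos(x), 0, 0)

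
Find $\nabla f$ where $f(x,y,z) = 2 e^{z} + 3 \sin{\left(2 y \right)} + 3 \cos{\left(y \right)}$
(0, -3*sin(y) + 6*cos(2*y), 2*exp(z))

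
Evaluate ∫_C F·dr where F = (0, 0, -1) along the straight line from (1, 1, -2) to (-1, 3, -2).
0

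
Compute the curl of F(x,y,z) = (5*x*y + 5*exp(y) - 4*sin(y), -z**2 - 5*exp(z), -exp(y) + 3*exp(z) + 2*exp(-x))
(2*z - exp(y) + 5*exp(z), 2*exp(-x), -5*x - 5*exp(y) + 4*cos(y))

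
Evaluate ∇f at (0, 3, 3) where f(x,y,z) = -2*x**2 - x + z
(-1, 0, 1)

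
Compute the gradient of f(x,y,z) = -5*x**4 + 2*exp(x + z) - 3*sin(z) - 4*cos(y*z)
(-20*x**3 + 2*exp(x + z), 4*z*sin(y*z), 4*y*sin(y*z) + 2*exp(x + z) - 3*cos(z))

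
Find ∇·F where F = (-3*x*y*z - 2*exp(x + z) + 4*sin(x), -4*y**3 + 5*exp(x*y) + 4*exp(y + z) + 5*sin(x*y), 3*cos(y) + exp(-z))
((5*x*exp(x*y) + 5*x*cos(x*y) - 12*y**2 - 3*y*z - 2*exp(x + z) + 4*exp(y + z) + 4*cos(x))*exp(z) - 1)*exp(-z)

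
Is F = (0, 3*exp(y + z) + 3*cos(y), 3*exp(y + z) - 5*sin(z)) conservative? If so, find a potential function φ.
Yes, F is conservative. φ = 3*exp(y + z) + 3*sin(y) + 5*cos(z)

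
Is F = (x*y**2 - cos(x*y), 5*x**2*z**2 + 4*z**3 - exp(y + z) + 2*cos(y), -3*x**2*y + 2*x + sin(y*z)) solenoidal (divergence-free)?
No, ∇·F = y**2 + y*sin(x*y) + y*cos(y*z) - exp(y + z) - 2*sin(y)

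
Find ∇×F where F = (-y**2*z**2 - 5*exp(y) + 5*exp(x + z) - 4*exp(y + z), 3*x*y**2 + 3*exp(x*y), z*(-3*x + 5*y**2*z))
(10*y*z**2, -2*y**2*z + 3*z + 5*exp(x + z) - 4*exp(y + z), 3*y**2 + 2*y*z**2 + 3*y*exp(x*y) + 5*exp(y) + 4*exp(y + z))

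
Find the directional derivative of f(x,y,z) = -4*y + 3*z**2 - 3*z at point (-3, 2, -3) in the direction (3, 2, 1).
-29*sqrt(14)/14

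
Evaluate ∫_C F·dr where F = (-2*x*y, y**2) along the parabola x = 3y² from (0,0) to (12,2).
-3416/15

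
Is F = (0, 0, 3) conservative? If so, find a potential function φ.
Yes, F is conservative. φ = 3*z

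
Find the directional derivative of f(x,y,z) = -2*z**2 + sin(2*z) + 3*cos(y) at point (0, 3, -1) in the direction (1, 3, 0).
-9*sqrt(10)*sin(3)/10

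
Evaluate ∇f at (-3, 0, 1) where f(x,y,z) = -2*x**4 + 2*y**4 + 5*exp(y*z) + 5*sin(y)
(216, 10, 0)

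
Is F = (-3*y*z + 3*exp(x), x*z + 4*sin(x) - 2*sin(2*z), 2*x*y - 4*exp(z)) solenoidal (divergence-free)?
No, ∇·F = 3*exp(x) - 4*exp(z)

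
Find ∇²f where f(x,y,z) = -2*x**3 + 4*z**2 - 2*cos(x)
-12*x + 2*cos(x) + 8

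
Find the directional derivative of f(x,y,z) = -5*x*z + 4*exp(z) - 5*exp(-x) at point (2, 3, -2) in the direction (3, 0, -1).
sqrt(10)*(11 + 40*exp(2))*exp(-2)/10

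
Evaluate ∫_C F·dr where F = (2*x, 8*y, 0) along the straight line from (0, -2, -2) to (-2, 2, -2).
4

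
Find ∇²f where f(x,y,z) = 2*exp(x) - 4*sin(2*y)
2*exp(x) + 16*sin(2*y)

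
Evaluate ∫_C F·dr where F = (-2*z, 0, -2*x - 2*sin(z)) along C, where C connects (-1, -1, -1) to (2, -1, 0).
4 - 2*cos(1)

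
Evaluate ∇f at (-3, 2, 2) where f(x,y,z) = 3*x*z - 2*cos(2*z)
(6, 0, -9 + 4*sin(4))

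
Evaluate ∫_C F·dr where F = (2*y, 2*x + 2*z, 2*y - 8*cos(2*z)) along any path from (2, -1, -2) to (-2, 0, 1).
-4*sin(2) - 4*sin(4)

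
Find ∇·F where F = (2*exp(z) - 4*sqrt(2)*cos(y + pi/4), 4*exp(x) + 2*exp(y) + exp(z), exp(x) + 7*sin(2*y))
2*exp(y)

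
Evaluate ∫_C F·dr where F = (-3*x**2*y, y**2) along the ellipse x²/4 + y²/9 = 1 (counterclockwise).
18*pi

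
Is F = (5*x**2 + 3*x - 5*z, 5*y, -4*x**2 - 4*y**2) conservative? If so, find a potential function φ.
No, ∇×F = (-8*y, 8*x - 5, 0) ≠ 0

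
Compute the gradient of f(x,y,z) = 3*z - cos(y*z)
(0, z*sin(y*z), y*sin(y*z) + 3)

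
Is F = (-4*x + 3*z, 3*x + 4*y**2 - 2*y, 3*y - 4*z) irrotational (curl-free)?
No, ∇×F = (3, 3, 3)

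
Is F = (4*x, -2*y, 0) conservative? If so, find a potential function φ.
Yes, F is conservative. φ = 2*x**2 - y**2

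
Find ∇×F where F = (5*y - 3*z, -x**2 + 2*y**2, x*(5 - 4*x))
(0, 8*x - 8, -2*x - 5)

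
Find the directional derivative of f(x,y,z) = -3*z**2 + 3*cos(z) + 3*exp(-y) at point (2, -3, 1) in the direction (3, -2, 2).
6*sqrt(17)*(-2 - sin(1) + exp(3))/17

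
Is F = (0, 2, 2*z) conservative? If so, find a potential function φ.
Yes, F is conservative. φ = 2*y + z**2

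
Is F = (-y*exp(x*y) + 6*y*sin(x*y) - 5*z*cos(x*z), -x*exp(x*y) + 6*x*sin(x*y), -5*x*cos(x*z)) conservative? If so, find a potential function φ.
Yes, F is conservative. φ = -exp(x*y) - 5*sin(x*z) - 6*cos(x*y)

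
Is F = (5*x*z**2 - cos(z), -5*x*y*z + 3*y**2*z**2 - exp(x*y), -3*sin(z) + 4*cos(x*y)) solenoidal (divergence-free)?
No, ∇·F = -5*x*z - x*exp(x*y) + 6*y*z**2 + 5*z**2 - 3*cos(z)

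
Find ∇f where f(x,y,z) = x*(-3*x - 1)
(-6*x - 1, 0, 0)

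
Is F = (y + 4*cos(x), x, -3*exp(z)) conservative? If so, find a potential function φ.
Yes, F is conservative. φ = x*y - 3*exp(z) + 4*sin(x)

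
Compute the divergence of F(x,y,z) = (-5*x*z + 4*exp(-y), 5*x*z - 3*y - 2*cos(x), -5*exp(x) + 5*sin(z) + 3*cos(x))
-5*z + 5*cos(z) - 3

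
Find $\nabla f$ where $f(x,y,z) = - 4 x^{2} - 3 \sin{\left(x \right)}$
(-8*x - 3*cos(x), 0, 0)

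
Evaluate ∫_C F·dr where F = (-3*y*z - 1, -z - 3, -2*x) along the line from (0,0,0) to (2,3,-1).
-3/2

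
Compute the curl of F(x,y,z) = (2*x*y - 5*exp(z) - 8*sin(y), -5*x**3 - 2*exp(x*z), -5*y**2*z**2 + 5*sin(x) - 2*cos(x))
(2*x*exp(x*z) - 10*y*z**2, -5*exp(z) - 2*sin(x) - 5*cos(x), -15*x**2 - 2*x - 2*z*exp(x*z) + 8*cos(y))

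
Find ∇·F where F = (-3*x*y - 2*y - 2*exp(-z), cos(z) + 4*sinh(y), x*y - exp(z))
-3*y - exp(z) + 4*cosh(y)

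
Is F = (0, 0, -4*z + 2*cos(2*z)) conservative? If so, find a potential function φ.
Yes, F is conservative. φ = -2*z**2 + sin(2*z)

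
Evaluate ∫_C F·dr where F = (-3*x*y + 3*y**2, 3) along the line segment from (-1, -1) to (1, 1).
6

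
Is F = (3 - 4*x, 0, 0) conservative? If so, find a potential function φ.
Yes, F is conservative. φ = x*(3 - 2*x)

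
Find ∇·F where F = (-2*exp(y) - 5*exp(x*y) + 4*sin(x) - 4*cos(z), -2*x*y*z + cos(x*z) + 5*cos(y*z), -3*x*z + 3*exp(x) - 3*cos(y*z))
-2*x*z - 3*x - 5*y*exp(x*y) + 3*y*sin(y*z) - 5*z*sin(y*z) + 4*cos(x)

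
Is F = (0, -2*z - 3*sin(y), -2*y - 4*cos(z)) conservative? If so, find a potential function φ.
Yes, F is conservative. φ = -2*y*z - 4*sin(z) + 3*cos(y)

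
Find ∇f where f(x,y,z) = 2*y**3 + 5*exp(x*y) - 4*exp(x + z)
(5*y*exp(x*y) - 4*exp(x + z), 5*x*exp(x*y) + 6*y**2, -4*exp(x + z))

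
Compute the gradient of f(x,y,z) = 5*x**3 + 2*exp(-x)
(15*x**2 - 2*exp(-x), 0, 0)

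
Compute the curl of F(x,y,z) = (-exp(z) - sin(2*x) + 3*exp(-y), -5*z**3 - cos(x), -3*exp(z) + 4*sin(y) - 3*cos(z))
(15*z**2 + 4*cos(y), -exp(z), sin(x) + 3*exp(-y))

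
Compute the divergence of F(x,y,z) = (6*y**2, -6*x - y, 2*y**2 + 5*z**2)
10*z - 1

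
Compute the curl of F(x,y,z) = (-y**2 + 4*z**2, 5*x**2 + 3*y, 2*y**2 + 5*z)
(4*y, 8*z, 10*x + 2*y)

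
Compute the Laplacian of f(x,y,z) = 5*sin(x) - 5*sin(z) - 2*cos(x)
-5*sin(x) + 5*sin(z) + 2*cos(x)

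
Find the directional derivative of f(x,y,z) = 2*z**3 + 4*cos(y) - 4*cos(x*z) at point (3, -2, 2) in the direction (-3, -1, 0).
-2*sqrt(10)*(6*sin(6) + sin(2))/5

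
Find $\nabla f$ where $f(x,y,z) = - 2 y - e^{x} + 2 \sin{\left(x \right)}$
(-exp(x) + 2*cos(x), -2, 0)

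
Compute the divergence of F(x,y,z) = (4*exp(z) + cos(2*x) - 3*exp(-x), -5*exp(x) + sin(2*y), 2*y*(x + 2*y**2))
-2*sin(2*x) + 2*cos(2*y) + 3*exp(-x)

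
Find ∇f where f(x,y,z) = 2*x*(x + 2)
(4*x + 4, 0, 0)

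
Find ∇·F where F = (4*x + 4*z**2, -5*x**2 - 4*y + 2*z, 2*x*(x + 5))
0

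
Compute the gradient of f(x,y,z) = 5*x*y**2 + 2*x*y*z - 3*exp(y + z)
(y*(5*y + 2*z), 10*x*y + 2*x*z - 3*exp(y + z), 2*x*y - 3*exp(y + z))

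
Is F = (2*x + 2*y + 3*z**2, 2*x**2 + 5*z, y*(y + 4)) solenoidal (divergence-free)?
No, ∇·F = 2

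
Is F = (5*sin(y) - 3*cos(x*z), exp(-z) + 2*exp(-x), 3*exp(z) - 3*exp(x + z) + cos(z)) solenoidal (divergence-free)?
No, ∇·F = 3*z*sin(x*z) + 3*exp(z) - 3*exp(x + z) - sin(z)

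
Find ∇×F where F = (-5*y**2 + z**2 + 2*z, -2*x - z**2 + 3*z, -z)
(2*z - 3, 2*z + 2, 10*y - 2)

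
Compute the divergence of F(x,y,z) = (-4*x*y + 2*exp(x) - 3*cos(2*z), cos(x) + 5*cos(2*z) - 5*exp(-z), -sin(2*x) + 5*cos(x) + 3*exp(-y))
-4*y + 2*exp(x)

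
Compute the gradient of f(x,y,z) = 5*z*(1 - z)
(0, 0, 5 - 10*z)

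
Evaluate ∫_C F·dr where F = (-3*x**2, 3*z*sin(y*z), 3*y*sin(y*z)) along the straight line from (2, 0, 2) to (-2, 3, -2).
19 - 3*cos(6)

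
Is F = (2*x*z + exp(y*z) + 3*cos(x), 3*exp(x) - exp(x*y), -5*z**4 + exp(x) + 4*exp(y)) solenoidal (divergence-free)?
No, ∇·F = -x*exp(x*y) - 20*z**3 + 2*z - 3*sin(x)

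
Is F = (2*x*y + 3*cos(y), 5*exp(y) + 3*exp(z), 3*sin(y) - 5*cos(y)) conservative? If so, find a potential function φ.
No, ∇×F = (-3*exp(z) + 5*sin(y) + 3*cos(y), 0, -2*x + 3*sin(y)) ≠ 0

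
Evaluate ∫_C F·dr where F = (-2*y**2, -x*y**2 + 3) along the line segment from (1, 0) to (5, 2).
-46/3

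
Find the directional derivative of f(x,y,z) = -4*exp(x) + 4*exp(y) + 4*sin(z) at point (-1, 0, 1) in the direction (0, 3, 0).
4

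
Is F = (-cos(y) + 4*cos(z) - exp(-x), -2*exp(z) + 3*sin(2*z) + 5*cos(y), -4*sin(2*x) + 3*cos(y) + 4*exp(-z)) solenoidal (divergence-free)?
No, ∇·F = -5*sin(y) - 4*exp(-z) + exp(-x)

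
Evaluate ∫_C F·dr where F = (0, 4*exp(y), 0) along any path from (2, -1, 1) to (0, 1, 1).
8*sinh(1)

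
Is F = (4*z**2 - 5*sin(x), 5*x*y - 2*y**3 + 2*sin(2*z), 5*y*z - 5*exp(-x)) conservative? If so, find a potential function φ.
No, ∇×F = (5*z - 4*cos(2*z), 8*z - 5*exp(-x), 5*y) ≠ 0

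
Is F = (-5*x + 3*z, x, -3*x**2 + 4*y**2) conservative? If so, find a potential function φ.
No, ∇×F = (8*y, 6*x + 3, 1) ≠ 0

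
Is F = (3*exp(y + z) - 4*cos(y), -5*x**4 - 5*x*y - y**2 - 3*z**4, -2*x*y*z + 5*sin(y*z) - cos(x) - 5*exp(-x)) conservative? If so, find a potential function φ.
No, ∇×F = (z*(-2*x + 12*z**2 + 5*cos(y*z)), 2*y*z + 3*exp(y + z) - sin(x) - 5*exp(-x), -20*x**3 - 5*y - 3*exp(y + z) - 4*sin(y)) ≠ 0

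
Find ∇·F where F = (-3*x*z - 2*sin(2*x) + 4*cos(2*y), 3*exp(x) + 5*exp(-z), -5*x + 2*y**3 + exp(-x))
-3*z - 4*cos(2*x)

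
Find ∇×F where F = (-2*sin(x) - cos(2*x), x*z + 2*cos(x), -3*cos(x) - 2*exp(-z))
(-x, -3*sin(x), z - 2*sin(x))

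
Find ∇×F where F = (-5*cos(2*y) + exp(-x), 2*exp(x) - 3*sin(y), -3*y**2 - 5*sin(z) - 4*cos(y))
(-6*y + 4*sin(y), 0, 2*exp(x) - 10*sin(2*y))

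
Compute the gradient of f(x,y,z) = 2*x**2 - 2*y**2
(4*x, -4*y, 0)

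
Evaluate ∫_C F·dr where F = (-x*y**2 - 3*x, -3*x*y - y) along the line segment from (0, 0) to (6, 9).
-2619/2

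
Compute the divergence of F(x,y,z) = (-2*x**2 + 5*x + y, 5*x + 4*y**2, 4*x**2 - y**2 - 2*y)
-4*x + 8*y + 5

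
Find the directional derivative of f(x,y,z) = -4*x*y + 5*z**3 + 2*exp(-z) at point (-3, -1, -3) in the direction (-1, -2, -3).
sqrt(14)*(-433 + 6*exp(3))/14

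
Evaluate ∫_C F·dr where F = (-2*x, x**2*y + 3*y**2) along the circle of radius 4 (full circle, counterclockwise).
0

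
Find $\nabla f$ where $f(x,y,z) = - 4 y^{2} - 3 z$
(0, -8*y, -3)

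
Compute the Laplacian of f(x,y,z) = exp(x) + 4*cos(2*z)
exp(x) - 16*cos(2*z)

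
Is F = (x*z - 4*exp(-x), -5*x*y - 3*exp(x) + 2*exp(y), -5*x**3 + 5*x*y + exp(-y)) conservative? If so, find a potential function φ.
No, ∇×F = (5*x - exp(-y), 15*x**2 + x - 5*y, -5*y - 3*exp(x)) ≠ 0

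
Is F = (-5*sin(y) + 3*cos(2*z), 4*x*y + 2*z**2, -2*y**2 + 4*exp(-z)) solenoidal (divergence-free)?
No, ∇·F = 4*x - 4*exp(-z)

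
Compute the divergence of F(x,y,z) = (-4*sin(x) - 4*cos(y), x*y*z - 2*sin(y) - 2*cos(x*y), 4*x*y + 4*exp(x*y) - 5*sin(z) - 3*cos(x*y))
x*z + 2*x*sin(x*y) - 4*cos(x) - 2*cos(y) - 5*cos(z)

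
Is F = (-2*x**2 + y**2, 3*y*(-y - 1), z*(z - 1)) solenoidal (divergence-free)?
No, ∇·F = -4*x - 6*y + 2*z - 4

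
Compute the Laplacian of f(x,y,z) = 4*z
0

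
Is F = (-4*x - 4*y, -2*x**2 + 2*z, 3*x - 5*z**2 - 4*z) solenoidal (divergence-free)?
No, ∇·F = -10*z - 8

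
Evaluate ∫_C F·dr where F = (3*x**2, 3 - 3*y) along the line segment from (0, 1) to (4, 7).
10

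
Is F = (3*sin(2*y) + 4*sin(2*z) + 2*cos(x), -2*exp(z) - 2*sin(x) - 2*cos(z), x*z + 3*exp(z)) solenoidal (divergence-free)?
No, ∇·F = x + 3*exp(z) - 2*sin(x)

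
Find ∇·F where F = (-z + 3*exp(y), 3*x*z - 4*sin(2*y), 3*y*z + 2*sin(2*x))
3*y - 8*cos(2*y)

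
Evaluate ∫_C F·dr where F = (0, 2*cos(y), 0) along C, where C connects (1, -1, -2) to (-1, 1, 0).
4*sin(1)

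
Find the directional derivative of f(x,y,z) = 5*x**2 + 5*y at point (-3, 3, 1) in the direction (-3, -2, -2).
80*sqrt(17)/17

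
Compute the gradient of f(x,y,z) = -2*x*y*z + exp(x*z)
(z*(-2*y + exp(x*z)), -2*x*z, x*(-2*y + exp(x*z)))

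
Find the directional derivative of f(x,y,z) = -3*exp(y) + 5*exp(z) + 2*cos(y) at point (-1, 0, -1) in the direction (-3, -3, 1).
sqrt(19)*(5 + 9*E)*exp(-1)/19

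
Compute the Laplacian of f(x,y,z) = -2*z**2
-4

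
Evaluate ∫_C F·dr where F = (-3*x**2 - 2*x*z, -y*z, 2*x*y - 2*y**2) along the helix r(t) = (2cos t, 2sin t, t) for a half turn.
16 - 5*pi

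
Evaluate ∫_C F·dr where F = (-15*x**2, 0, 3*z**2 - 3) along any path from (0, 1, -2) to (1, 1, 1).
-5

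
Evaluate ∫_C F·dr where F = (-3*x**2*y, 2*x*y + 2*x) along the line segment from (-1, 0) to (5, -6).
678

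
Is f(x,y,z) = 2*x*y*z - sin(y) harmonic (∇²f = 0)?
No, ∇²f = sin(y)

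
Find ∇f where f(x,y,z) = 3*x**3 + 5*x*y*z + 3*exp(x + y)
(9*x**2 + 5*y*z + 3*exp(x + y), 5*x*z + 3*exp(x + y), 5*x*y)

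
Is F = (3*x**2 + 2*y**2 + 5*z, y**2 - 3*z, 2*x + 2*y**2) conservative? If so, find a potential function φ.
No, ∇×F = (4*y + 3, 3, -4*y) ≠ 0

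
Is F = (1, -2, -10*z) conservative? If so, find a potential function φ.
Yes, F is conservative. φ = x - 2*y - 5*z**2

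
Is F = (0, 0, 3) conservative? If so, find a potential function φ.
Yes, F is conservative. φ = 3*z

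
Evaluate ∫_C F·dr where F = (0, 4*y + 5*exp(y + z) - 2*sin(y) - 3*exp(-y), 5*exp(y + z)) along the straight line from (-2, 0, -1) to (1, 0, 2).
-(5 - 5*exp(3))*exp(-1)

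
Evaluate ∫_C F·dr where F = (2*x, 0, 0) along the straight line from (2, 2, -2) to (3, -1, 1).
5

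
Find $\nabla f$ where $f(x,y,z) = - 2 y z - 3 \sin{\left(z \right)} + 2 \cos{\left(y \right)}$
(0, -2*z - 2*sin(y), -2*y - 3*cos(z))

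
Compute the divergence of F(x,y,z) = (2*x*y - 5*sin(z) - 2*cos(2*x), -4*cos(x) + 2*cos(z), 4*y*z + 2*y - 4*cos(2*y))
6*y + 4*sin(2*x)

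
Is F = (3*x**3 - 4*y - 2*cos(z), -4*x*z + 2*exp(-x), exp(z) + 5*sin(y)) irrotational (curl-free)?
No, ∇×F = (4*x + 5*cos(y), 2*sin(z), -4*z + 4 - 2*exp(-x))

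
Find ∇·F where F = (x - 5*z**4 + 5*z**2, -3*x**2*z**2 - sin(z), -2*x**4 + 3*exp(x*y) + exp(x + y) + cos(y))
1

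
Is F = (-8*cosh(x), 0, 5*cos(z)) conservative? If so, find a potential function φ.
Yes, F is conservative. φ = 5*sin(z) - 8*sinh(x)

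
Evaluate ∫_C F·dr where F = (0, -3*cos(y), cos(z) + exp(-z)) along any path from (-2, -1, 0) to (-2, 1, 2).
-6*sin(1) - exp(-2) + sin(2) + 1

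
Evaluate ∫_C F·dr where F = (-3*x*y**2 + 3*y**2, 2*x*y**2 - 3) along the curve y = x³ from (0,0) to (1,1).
-657/280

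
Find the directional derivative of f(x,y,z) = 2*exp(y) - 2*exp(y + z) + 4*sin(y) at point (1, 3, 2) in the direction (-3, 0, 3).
-sqrt(2)*exp(5)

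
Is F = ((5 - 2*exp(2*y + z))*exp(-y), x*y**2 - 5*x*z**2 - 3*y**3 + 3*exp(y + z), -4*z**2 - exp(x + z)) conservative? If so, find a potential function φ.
No, ∇×F = (10*x*z - 3*exp(y + z), (exp(x) - 2*exp(y))*exp(z), y**2 - 5*z**2 + 2*exp(y + z) + 5*exp(-y)) ≠ 0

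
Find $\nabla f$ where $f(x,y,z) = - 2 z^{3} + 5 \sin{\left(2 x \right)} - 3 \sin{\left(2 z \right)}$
(10*cos(2*x), 0, -6*z**2 - 6*cos(2*z))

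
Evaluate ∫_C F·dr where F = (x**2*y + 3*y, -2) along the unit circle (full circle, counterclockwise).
-13*pi/4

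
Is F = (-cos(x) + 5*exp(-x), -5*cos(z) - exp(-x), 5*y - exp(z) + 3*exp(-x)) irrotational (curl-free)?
No, ∇×F = (5 - 5*sin(z), 3*exp(-x), exp(-x))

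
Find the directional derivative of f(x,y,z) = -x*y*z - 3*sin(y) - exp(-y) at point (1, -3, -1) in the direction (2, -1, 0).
sqrt(5)*(-exp(3) - 7 + 3*cos(3))/5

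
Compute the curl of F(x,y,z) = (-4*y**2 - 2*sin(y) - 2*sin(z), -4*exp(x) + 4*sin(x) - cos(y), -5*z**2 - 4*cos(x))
(0, -4*sin(x) - 2*cos(z), 8*y - 4*exp(x) + 4*cos(x) + 2*cos(y))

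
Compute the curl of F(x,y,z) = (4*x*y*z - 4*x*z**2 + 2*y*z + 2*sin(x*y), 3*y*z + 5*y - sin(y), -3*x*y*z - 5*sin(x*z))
(-3*x*z - 3*y, 4*x*y - 8*x*z + 3*y*z + 2*y + 5*z*cos(x*z), -4*x*z - 2*x*cos(x*y) - 2*z)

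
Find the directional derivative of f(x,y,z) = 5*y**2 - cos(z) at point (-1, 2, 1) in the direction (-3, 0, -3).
-sqrt(2)*sin(1)/2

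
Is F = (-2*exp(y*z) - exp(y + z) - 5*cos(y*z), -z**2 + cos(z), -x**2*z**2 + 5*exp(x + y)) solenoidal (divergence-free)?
No, ∇·F = -2*x**2*z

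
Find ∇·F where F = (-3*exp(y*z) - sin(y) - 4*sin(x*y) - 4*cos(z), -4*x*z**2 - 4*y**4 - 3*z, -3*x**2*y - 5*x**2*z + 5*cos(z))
-5*x**2 - 16*y**3 - 4*y*cos(x*y) - 5*sin(z)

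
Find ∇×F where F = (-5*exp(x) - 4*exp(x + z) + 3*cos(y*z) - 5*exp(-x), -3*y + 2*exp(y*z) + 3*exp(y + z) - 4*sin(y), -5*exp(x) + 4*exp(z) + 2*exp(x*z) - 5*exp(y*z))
(-2*y*exp(y*z) - 5*z*exp(y*z) - 3*exp(y + z), -3*y*sin(y*z) - 2*z*exp(x*z) + 5*exp(x) - 4*exp(x + z), 3*z*sin(y*z))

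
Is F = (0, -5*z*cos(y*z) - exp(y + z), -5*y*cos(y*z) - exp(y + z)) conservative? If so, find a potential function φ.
Yes, F is conservative. φ = -exp(y + z) - 5*sin(y*z)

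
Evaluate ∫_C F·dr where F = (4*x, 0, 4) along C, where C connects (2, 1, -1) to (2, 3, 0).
4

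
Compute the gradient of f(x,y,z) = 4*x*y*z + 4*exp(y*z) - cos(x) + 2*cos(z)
(4*y*z + sin(x), 4*z*(x + exp(y*z)), 4*x*y + 4*y*exp(y*z) - 2*sin(z))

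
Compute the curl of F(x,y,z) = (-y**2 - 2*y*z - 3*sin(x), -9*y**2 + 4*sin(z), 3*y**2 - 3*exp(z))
(6*y - 4*cos(z), -2*y, 2*y + 2*z)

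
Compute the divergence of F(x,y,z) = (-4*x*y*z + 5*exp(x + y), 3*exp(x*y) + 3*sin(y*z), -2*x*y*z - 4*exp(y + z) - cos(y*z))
-2*x*y + 3*x*exp(x*y) - 4*y*z + y*sin(y*z) + 3*z*cos(y*z) + 5*exp(x + y) - 4*exp(y + z)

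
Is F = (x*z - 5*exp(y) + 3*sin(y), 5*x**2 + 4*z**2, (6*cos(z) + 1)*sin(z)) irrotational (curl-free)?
No, ∇×F = (-8*z, x, 10*x + 5*exp(y) - 3*cos(y))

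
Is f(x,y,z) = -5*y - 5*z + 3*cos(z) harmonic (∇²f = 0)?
No, ∇²f = -3*cos(z)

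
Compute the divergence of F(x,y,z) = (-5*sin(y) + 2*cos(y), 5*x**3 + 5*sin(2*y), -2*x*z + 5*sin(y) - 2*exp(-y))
-2*x + 10*cos(2*y)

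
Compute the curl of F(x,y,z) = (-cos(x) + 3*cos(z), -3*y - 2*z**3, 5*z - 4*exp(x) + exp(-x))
(6*z**2, 4*exp(x) - 3*sin(z) + exp(-x), 0)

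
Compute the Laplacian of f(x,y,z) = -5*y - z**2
-2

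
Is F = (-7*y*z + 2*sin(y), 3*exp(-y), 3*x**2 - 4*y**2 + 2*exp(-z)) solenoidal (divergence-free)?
No, ∇·F = -2*exp(-z) - 3*exp(-y)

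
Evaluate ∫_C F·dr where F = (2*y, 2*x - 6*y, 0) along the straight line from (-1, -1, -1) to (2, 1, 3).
2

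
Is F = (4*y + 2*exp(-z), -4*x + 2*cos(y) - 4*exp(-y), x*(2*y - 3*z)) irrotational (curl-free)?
No, ∇×F = (2*x, -2*y + 3*z - 2*exp(-z), -8)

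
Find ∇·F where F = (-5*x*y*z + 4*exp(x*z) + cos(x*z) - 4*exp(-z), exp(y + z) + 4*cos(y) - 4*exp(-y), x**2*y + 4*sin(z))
-5*y*z + 4*z*exp(x*z) - z*sin(x*z) + exp(y + z) - 4*sin(y) + 4*cos(z) + 4*exp(-y)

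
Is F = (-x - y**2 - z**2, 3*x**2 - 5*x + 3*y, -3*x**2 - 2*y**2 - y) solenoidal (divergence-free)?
No, ∇·F = 2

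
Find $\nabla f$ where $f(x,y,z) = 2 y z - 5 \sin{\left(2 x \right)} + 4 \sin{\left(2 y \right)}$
(-10*cos(2*x), 2*z + 8*cos(2*y), 2*y)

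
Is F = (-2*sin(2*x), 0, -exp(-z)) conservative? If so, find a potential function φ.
Yes, F is conservative. φ = cos(2*x) + exp(-z)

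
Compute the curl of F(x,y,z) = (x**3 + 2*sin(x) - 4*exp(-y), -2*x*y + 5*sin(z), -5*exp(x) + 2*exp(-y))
(-5*cos(z) - 2*exp(-y), 5*exp(x), -2*y - 4*exp(-y))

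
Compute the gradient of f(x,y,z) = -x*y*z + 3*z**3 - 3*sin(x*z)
(-z*(y + 3*cos(x*z)), -x*z, -x*y - 3*x*cos(x*z) + 9*z**2)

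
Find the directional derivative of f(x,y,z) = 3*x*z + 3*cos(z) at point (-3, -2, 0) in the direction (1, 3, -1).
9*sqrt(11)/11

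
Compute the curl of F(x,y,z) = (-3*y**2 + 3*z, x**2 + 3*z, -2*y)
(-5, 3, 2*x + 6*y)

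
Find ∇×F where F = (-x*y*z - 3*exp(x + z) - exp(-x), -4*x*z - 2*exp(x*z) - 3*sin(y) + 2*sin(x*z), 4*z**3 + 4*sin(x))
(2*x*(exp(x*z) - cos(x*z) + 2), -x*y - 3*exp(x + z) - 4*cos(x), z*(x - 2*exp(x*z) + 2*cos(x*z) - 4))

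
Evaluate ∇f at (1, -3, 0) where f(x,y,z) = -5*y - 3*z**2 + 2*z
(0, -5, 2)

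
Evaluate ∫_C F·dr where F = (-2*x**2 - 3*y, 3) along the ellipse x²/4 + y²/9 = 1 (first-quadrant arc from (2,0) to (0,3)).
9*pi/2 + 43/3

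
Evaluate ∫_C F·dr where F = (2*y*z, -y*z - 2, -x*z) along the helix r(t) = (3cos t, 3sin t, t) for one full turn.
9*pi*(1 - 4*pi)/2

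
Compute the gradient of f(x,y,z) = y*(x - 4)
(y, x - 4, 0)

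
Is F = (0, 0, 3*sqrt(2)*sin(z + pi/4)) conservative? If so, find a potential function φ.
Yes, F is conservative. φ = -3*sqrt(2)*cos(z + pi/4)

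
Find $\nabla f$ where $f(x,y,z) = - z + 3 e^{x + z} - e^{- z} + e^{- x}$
((3*exp(2*x + z) - 1)*exp(-x), 0, 3*exp(x + z) - 1 + exp(-z))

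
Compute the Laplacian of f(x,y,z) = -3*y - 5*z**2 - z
-10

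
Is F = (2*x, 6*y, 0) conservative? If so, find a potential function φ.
Yes, F is conservative. φ = x**2 + 3*y**2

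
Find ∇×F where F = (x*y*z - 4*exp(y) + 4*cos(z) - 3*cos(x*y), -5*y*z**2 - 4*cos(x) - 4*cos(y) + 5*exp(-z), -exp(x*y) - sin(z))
(-x*exp(x*y) + 10*y*z + 5*exp(-z), x*y + y*exp(x*y) - 4*sin(z), -x*z - 3*x*sin(x*y) + 4*exp(y) + 4*sin(x))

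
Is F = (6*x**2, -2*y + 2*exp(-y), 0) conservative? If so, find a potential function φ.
Yes, F is conservative. φ = 2*x**3 - y**2 - 2*exp(-y)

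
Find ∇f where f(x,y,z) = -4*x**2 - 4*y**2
(-8*x, -8*y, 0)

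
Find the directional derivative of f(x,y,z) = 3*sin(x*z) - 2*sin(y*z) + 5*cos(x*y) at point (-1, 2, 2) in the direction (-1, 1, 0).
-sqrt(2)*(4*cos(4) + 6*cos(2) + 15*sin(2))/2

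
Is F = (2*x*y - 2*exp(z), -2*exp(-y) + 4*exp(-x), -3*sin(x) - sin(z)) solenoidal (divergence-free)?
No, ∇·F = 2*y - cos(z) + 2*exp(-y)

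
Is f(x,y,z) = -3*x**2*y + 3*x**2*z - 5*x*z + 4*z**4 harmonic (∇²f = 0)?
No, ∇²f = -6*y + 48*z**2 + 6*z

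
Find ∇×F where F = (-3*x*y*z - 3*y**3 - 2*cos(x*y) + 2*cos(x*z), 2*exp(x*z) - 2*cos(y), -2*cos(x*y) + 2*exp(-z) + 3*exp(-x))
(2*x*(-exp(x*z) + sin(x*y)), -3*x*y - 2*x*sin(x*z) - 2*y*sin(x*y) + 3*exp(-x), 3*x*z - 2*x*sin(x*y) + 9*y**2 + 2*z*exp(x*z))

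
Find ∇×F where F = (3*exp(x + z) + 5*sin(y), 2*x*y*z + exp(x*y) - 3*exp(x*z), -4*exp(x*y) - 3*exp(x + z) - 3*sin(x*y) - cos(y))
(-2*x*y - 4*x*exp(x*y) + 3*x*exp(x*z) - 3*x*cos(x*y) + sin(y), 4*y*exp(x*y) + 3*y*cos(x*y) + 6*exp(x + z), 2*y*z + y*exp(x*y) - 3*z*exp(x*z) - 5*cos(y))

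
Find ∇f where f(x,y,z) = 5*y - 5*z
(0, 5, -5)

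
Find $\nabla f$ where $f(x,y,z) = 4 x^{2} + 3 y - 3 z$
(8*x, 3, -3)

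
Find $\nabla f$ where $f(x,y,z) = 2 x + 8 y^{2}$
(2, 16*y, 0)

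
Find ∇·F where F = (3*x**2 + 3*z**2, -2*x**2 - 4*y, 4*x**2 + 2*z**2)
6*x + 4*z - 4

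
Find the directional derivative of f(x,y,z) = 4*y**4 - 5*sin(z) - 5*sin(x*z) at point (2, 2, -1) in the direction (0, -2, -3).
sqrt(13)*(-256 + 30*cos(2) + 15*cos(1))/13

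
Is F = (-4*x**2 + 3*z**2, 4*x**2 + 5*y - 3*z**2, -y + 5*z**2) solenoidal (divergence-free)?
No, ∇·F = -8*x + 10*z + 5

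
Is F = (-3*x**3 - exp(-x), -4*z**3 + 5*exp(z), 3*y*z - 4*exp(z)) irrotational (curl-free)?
No, ∇×F = (12*z**2 + 3*z - 5*exp(z), 0, 0)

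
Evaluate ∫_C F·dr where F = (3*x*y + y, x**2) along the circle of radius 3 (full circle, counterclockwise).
-9*pi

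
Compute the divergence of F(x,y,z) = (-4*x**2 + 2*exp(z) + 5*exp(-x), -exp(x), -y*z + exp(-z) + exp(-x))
-8*x - y - exp(-z) - 5*exp(-x)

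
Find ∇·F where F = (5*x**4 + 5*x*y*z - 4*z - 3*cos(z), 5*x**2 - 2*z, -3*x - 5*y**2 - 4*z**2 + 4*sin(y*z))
20*x**3 + 5*y*z + 4*y*cos(y*z) - 8*z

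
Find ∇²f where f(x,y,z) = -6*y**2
-12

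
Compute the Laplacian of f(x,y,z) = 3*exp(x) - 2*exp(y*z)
-2*y**2*exp(y*z) - 2*z**2*exp(y*z) + 3*exp(x)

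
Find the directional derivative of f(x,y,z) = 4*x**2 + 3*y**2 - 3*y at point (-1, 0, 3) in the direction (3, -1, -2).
-3*sqrt(14)/2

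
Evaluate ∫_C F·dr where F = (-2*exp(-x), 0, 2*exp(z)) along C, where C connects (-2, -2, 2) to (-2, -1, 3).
-2*(1 - E)*exp(2)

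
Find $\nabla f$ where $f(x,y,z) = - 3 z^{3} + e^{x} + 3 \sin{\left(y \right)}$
(exp(x), 3*cos(y), -9*z**2)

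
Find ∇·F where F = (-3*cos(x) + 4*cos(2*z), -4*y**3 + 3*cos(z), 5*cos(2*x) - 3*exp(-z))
-12*y**2 + 3*sin(x) + 3*exp(-z)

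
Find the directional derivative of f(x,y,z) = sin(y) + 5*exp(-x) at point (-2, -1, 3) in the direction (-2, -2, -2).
sqrt(3)*(-cos(1) + 5*exp(2))/3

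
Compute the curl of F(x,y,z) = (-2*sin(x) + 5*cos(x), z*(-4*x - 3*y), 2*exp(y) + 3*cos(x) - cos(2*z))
(4*x + 3*y + 2*exp(y), 3*sin(x), -4*z)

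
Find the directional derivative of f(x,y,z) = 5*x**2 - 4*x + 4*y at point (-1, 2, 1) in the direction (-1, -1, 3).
10*sqrt(11)/11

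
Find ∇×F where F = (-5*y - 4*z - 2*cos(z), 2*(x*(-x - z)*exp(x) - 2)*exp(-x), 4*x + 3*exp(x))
(2*x, -3*exp(x) + 2*sin(z) - 8, -4*x - 2*z + 5 + 4*exp(-x))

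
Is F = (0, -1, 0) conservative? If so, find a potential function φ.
Yes, F is conservative. φ = -y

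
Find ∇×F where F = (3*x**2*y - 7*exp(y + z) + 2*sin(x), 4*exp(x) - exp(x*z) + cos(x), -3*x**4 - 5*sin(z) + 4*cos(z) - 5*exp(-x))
(x*exp(x*z), 12*x**3 - 7*exp(y + z) - 5*exp(-x), -3*x**2 - z*exp(x*z) + 4*exp(x) + 7*exp(y + z) - sin(x))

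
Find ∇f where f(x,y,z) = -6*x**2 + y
(-12*x, 1, 0)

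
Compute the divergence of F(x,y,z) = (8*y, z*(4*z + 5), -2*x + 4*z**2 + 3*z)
8*z + 3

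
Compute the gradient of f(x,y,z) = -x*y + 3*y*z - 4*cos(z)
(-y, -x + 3*z, 3*y + 4*sin(z))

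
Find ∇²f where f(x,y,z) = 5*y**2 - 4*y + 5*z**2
20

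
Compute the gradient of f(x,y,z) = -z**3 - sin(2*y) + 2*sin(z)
(0, -2*cos(2*y), -3*z**2 + 2*cos(z))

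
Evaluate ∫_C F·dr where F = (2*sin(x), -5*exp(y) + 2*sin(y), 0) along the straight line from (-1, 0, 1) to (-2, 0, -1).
-2*cos(2) + 2*cos(1)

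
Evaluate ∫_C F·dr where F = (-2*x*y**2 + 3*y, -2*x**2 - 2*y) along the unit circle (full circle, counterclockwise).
-3*pi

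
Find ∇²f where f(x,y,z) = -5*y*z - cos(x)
cos(x)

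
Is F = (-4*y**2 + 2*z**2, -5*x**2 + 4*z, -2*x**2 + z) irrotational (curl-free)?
No, ∇×F = (-4, 4*x + 4*z, -10*x + 8*y)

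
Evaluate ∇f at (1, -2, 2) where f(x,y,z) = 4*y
(0, 4, 0)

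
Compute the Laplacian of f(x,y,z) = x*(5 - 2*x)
-4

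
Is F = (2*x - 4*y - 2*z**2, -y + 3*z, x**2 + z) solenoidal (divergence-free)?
No, ∇·F = 2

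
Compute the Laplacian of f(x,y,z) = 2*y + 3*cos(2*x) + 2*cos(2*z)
-12*cos(2*x) - 8*cos(2*z)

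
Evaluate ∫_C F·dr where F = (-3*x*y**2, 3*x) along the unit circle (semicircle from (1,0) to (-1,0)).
3*pi/2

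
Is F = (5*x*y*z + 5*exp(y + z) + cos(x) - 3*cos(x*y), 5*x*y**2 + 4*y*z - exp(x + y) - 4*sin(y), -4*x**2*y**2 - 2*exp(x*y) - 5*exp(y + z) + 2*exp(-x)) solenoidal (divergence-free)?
No, ∇·F = 10*x*y + 5*y*z + 3*y*sin(x*y) + 4*z - exp(x + y) - 5*exp(y + z) - sin(x) - 4*cos(y)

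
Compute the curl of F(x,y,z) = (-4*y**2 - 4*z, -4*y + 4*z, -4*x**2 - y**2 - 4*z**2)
(-2*y - 4, 8*x - 4, 8*y)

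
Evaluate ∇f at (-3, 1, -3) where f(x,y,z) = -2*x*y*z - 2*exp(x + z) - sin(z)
(6 - 2*exp(-6), -18, -2*exp(-6) - cos(3) + 6)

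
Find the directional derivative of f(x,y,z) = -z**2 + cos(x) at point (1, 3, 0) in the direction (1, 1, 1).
-sqrt(3)*sin(1)/3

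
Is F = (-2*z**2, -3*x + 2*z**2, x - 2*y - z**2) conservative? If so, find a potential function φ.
No, ∇×F = (-4*z - 2, -4*z - 1, -3) ≠ 0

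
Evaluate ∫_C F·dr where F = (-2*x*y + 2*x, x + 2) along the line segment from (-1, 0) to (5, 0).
24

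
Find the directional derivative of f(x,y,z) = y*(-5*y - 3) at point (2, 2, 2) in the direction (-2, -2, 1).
46/3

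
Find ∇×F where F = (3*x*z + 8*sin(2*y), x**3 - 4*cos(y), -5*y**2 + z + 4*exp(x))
(-10*y, 3*x - 4*exp(x), 3*x**2 - 16*cos(2*y))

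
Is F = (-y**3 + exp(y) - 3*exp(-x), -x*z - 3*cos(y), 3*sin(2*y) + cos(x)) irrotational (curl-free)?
No, ∇×F = (x + 6*cos(2*y), sin(x), 3*y**2 - z - exp(y))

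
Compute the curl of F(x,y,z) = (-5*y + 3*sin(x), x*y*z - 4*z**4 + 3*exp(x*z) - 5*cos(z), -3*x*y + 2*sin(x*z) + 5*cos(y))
(-x*y - 3*x*exp(x*z) - 3*x + 16*z**3 - 5*sin(y) - 5*sin(z), 3*y - 2*z*cos(x*z), y*z + 3*z*exp(x*z) + 5)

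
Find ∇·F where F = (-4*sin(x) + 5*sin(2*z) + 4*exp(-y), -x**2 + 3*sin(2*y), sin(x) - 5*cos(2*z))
10*sin(2*z) - 4*cos(x) + 6*cos(2*y)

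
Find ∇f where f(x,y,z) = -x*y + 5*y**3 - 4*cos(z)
(-y, -x + 15*y**2, 4*sin(z))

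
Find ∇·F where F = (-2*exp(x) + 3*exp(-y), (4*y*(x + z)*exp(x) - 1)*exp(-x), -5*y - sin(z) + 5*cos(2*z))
4*x + 4*z - 2*exp(x) - 10*sin(2*z) - cos(z)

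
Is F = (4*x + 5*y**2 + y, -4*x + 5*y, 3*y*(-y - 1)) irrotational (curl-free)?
No, ∇×F = (-6*y - 3, 0, -10*y - 5)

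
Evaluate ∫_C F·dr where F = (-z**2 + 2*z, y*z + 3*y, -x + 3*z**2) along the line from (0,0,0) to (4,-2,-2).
-14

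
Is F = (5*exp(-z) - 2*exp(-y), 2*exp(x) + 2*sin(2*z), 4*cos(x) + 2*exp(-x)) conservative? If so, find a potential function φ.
No, ∇×F = (-4*cos(2*z), 4*sin(x) - 5*exp(-z) + 2*exp(-x), 2*exp(x) - 2*exp(-y)) ≠ 0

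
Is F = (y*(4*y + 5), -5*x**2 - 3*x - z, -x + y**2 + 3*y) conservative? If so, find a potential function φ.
No, ∇×F = (2*y + 4, 1, -10*x - 8*y - 8) ≠ 0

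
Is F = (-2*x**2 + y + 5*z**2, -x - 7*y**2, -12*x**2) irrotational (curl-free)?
No, ∇×F = (0, 24*x + 10*z, -2)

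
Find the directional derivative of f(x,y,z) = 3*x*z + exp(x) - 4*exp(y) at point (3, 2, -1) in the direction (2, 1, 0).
2*sqrt(5)*(-2*exp(2) - 3 + exp(3))/5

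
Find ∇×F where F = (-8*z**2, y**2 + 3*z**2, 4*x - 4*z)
(-6*z, -16*z - 4, 0)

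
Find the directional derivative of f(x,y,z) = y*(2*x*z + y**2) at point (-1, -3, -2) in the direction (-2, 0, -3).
-42*sqrt(13)/13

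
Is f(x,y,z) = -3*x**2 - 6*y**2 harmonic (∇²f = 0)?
No, ∇²f = -18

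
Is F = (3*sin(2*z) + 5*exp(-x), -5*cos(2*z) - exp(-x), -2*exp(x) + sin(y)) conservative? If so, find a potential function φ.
No, ∇×F = (-10*sin(2*z) + cos(y), 2*exp(x) + 6*cos(2*z), exp(-x)) ≠ 0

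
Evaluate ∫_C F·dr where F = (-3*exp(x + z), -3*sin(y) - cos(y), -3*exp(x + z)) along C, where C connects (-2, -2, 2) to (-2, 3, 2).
3*cos(3) - sin(2) - sin(3) - 3*cos(2)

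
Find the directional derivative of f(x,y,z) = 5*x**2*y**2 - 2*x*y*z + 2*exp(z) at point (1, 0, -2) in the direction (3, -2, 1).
sqrt(14)*(1 - 4*exp(2))*exp(-2)/7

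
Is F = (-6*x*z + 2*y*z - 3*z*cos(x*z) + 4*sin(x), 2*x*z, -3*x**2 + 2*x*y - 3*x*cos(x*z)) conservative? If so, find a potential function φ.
Yes, F is conservative. φ = -3*x**2*z + 2*x*y*z - 3*sin(x*z) - 4*cos(x)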